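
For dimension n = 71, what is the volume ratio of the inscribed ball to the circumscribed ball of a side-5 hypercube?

The radii are 5/2 and 5√71/2, so the volume ratio is (1/√71)^71 = 71^{-71/2} ≈ 1.9069e-66.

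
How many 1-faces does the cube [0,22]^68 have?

The 68-cube has n·2^(n-1) = 68·2^67 = 68·147573952589676412928 = 10035028776097996079104 edges.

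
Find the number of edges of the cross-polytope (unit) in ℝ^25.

An n-cross-polytope has 2^(k+1)·C(n,k+1) k-faces. Here 2^2·C(25,2) = 4·300 = 1200.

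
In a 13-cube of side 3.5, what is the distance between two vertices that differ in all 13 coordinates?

Diagonal = √13 · 3.5 ≈ 12.6194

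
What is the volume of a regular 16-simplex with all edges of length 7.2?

Volume = 7.2^16 · √(17/2^16) / 16! ≈ 0.0401499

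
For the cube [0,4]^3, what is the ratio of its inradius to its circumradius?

For an n-cube of any side s, the inradius is s/2 and the circumradius is s√n/2, so the ratio is 1/√3 ≈ 0.57735.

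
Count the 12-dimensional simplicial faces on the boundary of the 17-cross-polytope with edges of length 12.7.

Each 12-face is the convex hull of 13 vertices, one chosen as ±e_i from each of 13 distinct axes: 2^13·C(17,13) = 19496960.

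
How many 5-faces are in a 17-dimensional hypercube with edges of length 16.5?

An n-cube has C(n,k)·2^(n-k) k-faces. Here C(17,5)·2^12 = 6188·4096 = 25346048.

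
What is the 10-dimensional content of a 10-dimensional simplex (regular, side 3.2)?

V_10 = √(11) · 3.2^10 / (10! · 2^(10/2)) ≈ 0.00321576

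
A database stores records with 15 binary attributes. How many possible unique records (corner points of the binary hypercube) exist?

An n-cube has 2^n vertices; for n = 15 that is 2^15 = 32768.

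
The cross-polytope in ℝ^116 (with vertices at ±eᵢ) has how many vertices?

Number of vertices = 2n = 232.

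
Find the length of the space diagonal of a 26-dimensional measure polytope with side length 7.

||(7,7,...,7)|| = √(26)·7 ≈ 35.6931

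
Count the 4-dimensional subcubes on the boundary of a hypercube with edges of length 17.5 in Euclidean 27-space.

f_4(27-cube) = (27 choose 4) · 2^23 = 147220070400.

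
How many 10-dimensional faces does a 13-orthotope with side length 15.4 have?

Choose 10 of 13 axes to span the face (C(13,10) = 286 ways), then fix each of the remaining 3 coordinates at one of its two extreme values (2^3 = 8 ways): 286·8 = 2288.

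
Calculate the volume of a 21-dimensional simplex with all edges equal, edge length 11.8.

V_21 = √(22) · 11.8^21 / (21! · 2^(21/2)) ≈ 2.04915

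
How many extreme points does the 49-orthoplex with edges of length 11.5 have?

The vertices are ±e_1, ..., ±e_49, so there are 2·49 = 98.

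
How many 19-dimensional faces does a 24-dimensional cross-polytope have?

f_19(24-orthoplex) = 2^20 · (24 choose 20) = 11142168576.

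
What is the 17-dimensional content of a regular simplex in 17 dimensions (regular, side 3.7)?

For a regular n-simplex with edge a, V = (a^n / n!)·√((n+1)/2^n). With a=3.7, n=17: V ≈ 1.50398e-07.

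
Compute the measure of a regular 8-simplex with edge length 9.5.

V_8 = √(9) · 9.5^8 / (8! · 2^(8/2)) ≈ 308.51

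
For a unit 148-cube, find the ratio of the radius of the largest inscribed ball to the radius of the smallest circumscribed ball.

r_in / r_out = (1/2) / (1√148/2) = 1/√148 ≈ 0.0821995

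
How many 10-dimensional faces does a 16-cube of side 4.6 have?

An n-cube has C(n,k)·2^(n-k) k-faces. Here C(16,10)·2^6 = 8008·64 = 512512.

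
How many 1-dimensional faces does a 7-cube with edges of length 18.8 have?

An n-cube has C(n,k)·2^(n-k) k-faces. Here C(7,1)·2^6 = 7·64 = 448.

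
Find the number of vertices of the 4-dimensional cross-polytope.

An n-cross-polytope has 2n vertices; here n = 4, giving 8.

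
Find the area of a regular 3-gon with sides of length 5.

Area = (√3/4) · 5² = 10.8253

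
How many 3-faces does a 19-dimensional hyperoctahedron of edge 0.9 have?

f_3(19-orthoplex) = 2^4 · (19 choose 4) = 62016.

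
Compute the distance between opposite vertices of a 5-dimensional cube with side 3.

Diagonal = √5 · 3 ≈ 6.7082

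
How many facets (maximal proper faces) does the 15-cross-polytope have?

An n-cross-polytope has 2^(k+1)·C(n,k+1) k-faces. Here 2^15·C(15,15) = 32768·1 = 32768.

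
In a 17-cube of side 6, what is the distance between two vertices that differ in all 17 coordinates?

d = √(6² + 6² + ... + 6²) [17 terms] = √(17·6²) = 6√17 ≈ 24.7386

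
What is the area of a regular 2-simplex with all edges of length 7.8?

Area = (√3/4) · 7.8² = 26.3445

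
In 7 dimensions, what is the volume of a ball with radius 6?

V = 1492992·π^3/35 ≈ 1.32263e+06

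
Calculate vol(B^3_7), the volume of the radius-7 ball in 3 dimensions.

V_3(7) = π^(3/2) · (7)^3 / Γ(3/2 + 1) = 1372·π/3 ≈ 1436.76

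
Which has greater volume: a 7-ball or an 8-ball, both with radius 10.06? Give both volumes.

V_7(10.06) ≈ 4.92681e+07. V_8(10.06) ≈ 4.25767e+08. The 8-ball is larger.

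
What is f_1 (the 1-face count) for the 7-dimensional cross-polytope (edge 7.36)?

An n-cross-polytope has 2^(k+1)·C(n,k+1) k-faces. Here 2^2·C(7,2) = 4·21 = 84.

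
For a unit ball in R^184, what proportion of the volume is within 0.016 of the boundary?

V(inner)/V(outer) = ((1-0.016)/1)^184 ≈ 0.05142, so the shell fraction is 0.948584.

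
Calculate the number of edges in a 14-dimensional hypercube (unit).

Number of 1-faces = C(14,1)·2^(14-1) = 14·8192 = 114688.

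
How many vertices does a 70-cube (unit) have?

An n-cube has 2^n vertices; for n = 70 that is 2^70 = 1180591620717411303424.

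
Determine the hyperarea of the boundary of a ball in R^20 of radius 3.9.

S = n·V_n(r)/r = 20·V_20(3.9)/3.9 (volume-to-surface relation), giving 8.76987e+10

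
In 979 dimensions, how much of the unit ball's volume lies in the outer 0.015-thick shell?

1 - (1-0.015)^979 ≈ 0.999999625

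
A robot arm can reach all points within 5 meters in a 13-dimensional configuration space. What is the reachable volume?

Volume = π^{13/2}·(5)^13/Γ(15/2) = 31250000000·π^6/27027 ≈ 1.11161e+09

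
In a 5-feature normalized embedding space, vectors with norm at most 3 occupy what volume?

Volume = π^{5/2}·(3)^5/Γ(7/2) = 648·π^2/5 ≈ 1279.1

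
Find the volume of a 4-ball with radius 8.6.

Volume = π^{4/2}·(8.6)^4/Γ(3) ≈ 26993.8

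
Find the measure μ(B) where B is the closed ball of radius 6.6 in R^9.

The n-ball volume is π^(n/2)·r^n/Γ(n/2+1). With n=9, r=6.6: V ≈ 7.83814e+07.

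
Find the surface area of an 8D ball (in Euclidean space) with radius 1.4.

|∂B_8(1.4)| ≈ 342.274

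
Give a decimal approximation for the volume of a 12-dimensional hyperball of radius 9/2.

V = 31381059609·π^6/327680 ≈ 9.20697e+07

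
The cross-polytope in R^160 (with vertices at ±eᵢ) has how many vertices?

The 160-dimensional cross-polytope has 2n = 2·160 = 320 vertices.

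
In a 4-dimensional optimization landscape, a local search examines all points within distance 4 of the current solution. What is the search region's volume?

The n-ball volume is π^(n/2)·r^n/Γ(n/2+1). With n=4, r=4: V = 128·π^2 ≈ 1263.31.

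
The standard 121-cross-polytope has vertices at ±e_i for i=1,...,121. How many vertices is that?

An n-cross-polytope has 2n vertices; here n = 121, giving 242.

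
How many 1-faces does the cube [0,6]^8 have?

Number of 1-faces = C(8,1)·2^(8-1) = 8·128 = 1024.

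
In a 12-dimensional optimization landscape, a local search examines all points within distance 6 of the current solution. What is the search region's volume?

V = 15116544·π^6/5 ≈ 2.90658e+09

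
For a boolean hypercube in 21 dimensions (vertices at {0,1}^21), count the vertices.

Each vertex is a binary string of length 21, so there are 2^21 = 2097152.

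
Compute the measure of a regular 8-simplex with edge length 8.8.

V_8 = √(9) · 8.8^8 / (8! · 2^(8/2)) ≈ 167.241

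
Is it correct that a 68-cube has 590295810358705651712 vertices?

False. The 68-cube has 2^68 = 295147905179352825856 vertices.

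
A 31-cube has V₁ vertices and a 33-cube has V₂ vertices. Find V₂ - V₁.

V₁ = 2^31 = 2147483648. V₂ = 2^33 = 8589934592. V₂ - V₁ = 6442450944.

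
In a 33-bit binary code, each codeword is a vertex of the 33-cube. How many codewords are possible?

An n-cube has 2^n vertices; for n = 33 that is 2^33 = 8589934592.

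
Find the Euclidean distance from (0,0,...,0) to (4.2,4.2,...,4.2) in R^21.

The space diagonal of an n-cube of side s is s√n. Here 4.2·√21 ≈ 19.2468.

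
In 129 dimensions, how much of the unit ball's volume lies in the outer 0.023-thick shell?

V(inner)/V(outer) = ((1-0.023)/1)^129 ≈ 0.0497, so the shell fraction is 0.950295.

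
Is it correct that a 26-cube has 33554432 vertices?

False. The 26-cube has 2^26 = 67108864 vertices.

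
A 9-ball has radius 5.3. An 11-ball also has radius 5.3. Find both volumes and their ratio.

V_9(5.3) ≈ 1.08843e+07. V_11(5.3) ≈ 1.74638e+08. Ratio V_9/V_11 ≈ 0.06232.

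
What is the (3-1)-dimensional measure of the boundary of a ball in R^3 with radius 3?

The surface area of an n-ball is 2π^(n/2) r^(n-1) / Γ(n/2). For n=3, r=3: 4πr² = 4π·(3)² ≈ 113.097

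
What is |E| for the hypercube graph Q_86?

Each of the 2^86 = 77371252455336267181195264 vertices has degree 86; total edges = 86·2^86/2 = 3326963855579459488791396352.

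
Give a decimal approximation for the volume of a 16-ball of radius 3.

The n-ball volume is π^(n/2)·r^n/Γ(n/2+1). With n=16, r=3: V = 4782969·π^8/4480 ≈ 1.01302e+07.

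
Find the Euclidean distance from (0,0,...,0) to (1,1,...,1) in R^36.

d = √(1² + 1² + ... + 1²) [36 terms] = √(36·1²) = 1√36 = 6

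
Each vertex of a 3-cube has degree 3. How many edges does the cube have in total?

Each of the 2^3 = 8 vertices has degree 3; total edges = 3·2^3/2 = 12.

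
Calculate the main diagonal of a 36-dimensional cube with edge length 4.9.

The space diagonal of an n-cube of side s is s√n. Here 4.9·√36 = 29.4.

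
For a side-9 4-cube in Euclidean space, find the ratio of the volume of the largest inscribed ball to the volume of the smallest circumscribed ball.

V_in/V_out = n^(-n/2) = 4^(-4/2) ≈ 0.0625.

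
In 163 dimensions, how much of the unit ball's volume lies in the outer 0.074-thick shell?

1 - (1-0.074)^163 ≈ 0.9999963893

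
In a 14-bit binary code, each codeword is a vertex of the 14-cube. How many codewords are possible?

Each vertex is a binary string of length 14, so there are 2^14 = 16384.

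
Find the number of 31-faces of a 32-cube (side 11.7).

f_31(32-cube) = (32 choose 31) · 2^1 = 64.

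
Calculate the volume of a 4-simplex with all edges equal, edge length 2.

V = (2^4 / 4!) · √((4+1) / 2^4) ≈ 0.372678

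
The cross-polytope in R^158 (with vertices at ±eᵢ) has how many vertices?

Number of vertices = 2n = 316.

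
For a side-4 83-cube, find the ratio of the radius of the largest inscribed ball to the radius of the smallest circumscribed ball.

r_in = 4/2 (half the side); r_out = 4√83/2 (half the diagonal). Ratio = 1/√83 ≈ 0.109764.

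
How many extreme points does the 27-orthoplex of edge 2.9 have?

An n-cross-polytope has 2n vertices; here n = 27, giving 54.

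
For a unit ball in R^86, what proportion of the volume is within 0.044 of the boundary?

V(inner)/V(outer) = ((1-0.044)/1)^86 ≈ 0.02086, so the shell fraction is 0.979137.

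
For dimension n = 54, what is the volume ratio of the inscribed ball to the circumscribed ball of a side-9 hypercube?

Volume scales as r^n, and r_in/r_out = 1/√54, giving (1/√54)^54 ≈ 1.68023e-47.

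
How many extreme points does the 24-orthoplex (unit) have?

The 24-dimensional cross-polytope has 2n = 2·24 = 48 vertices.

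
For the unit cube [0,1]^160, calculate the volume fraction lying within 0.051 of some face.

The inner cube has side 1-2·0.051 = 0.898 and volume (0.898)^160 ≈ 3.344e-08, so the shell holds 0.9999999666 of the volume.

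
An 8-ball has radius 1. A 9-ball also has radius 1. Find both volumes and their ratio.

V_8(1) ≈ 4.05871. V_9(1) ≈ 3.29851. Ratio V_8/V_9 ≈ 1.23.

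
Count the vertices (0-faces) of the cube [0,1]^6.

The 6-cube has 2^6 = 64 vertices.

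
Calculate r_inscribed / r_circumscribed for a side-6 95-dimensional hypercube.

r_in / r_out = (6/2) / (6√95/2) = 1/√95 ≈ 0.102598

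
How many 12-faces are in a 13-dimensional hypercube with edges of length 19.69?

Choose 12 of 13 axes to span the face (C(13,12) = 13 ways), then fix each of the remaining 1 coordinate at one of its two extreme values (2^1 = 2 ways): 13·2 = 26.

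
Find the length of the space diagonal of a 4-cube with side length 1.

The space diagonal of an n-cube of side s is s√n. Here 1·√4 = 2.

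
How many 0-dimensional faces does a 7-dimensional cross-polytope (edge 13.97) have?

Number of 0-faces = 2^(0+1) · C(7,0+1) = 2 · 7 = 14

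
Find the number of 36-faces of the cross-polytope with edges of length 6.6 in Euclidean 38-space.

Number of 36-faces = 2^(36+1) · C(38,36+1) = 137438953472 · 38 = 5222680231936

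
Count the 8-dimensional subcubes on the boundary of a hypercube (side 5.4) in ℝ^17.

Number of 8-faces = C(17,8) · 2^(17-8) = 24310 · 512 = 12446720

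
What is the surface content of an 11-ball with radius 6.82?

S_11(6.82) = 2·π^(11/2)·(6.82)^10 / Γ(11/2) ≈ 4.51171e+09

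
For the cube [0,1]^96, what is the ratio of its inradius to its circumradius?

r_in = 1/2 (half the side); r_out = 1√96/2 (half the diagonal). Ratio = 1/√96 ≈ 0.102062.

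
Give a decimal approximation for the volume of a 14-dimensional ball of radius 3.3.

The n-ball volume is π^(n/2)·r^n/Γ(n/2+1). With n=14, r=3.3: V ≈ 1.08846e+07.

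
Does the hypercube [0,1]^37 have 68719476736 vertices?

False. The 37-cube has 2^37 = 137438953472 vertices.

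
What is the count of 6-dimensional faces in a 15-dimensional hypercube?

An n-cube has C(n,k)·2^(n-k) k-faces. Here C(15,6)·2^9 = 5005·512 = 2562560.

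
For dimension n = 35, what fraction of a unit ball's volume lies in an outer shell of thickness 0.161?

1 - (1-0.161)^35 ≈ 0.997854 ≈ 99.79%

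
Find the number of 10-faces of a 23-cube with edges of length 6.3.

An n-cube has C(n,k)·2^(n-k) k-faces. Here C(23,10)·2^13 = 1144066·8192 = 9372188672.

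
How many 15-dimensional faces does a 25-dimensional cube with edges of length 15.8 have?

f_15(25-cube) = (25 choose 15) · 2^10 = 3347210240.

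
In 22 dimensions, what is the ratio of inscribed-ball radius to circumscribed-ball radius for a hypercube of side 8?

Ratio = (s/2)/(s√22/2) = 22^(-1/2) ≈ 0.213201.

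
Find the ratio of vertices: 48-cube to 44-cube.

The 48-cube has 2^48 = 281474976710656 vertices. The 44-cube has 2^44 = 17592186044416 vertices. Ratio: 281474976710656/17592186044416 = 16.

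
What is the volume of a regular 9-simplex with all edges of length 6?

Volume = 6^9 · √(10/2^9) / 9! ≈ 3.88118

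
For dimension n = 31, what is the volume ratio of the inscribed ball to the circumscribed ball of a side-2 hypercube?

Volume scales as r^n, and r_in/r_out = 1/√31, giving (1/√31)^31 ≈ 7.65409e-24.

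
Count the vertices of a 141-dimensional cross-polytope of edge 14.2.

An n-cross-polytope has 2n vertices; here n = 141, giving 282.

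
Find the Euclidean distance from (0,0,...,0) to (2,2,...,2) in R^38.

Diagonal = √38 · 2 ≈ 12.3288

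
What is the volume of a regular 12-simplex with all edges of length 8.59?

For a regular n-simplex with edge a, V = (a^n / n!)·√((n+1)/2^n). With a=8.59, n=12: V ≈ 18.9833.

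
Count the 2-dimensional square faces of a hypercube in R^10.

Choose 2 of 10 axes to span the face (C(10,2) = 45 ways), then fix each of the remaining 8 coordinates at one of its two extreme values (2^8 = 256 ways): 45·256 = 11520.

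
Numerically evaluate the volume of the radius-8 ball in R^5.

Volume = π^{5/2}·(8)^5/Γ(7/2) = 262144·π^2/15 ≈ 172484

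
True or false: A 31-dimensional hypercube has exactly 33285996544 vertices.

False. The 31-cube has 2^31 = 2147483648 vertices.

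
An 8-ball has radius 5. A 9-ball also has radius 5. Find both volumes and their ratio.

V_8(5) ≈ 1.58543e+06. V_9(5) ≈ 6.4424e+06. Ratio V_8/V_9 ≈ 0.2461.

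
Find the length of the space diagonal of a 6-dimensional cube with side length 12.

d = √(12² + 12² + ... + 12²) [6 terms] = √(6·12²) = 12√6 ≈ 29.3939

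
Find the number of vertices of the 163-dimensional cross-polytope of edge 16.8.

An n-cross-polytope has 2n vertices; here n = 163, giving 326.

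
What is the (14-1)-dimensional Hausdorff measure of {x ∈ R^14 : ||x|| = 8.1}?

S = n·V_n(r)/r = 14·V_14(8.1)/8.1 (volume-to-surface relation), giving 5.42066e+12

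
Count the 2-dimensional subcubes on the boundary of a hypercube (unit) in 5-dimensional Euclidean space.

Number of 2-faces = C(5,2) · 2^(5-2) = 10 · 8 = 80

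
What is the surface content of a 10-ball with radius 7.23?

S_10(7.23) = 2·π^(10/2)·(7.23)^9 / Γ(10/2) ≈ 1.37662e+09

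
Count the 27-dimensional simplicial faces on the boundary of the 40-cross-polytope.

Number of 27-faces = 2^(27+1) · C(40,27+1) = 268435456 · 5586853480 = 1499709561508986880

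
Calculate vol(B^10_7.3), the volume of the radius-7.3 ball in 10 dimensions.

The n-ball volume is π^(n/2)·r^n/Γ(n/2+1). With n=10, r=7.3: V ≈ 1.09597e+09.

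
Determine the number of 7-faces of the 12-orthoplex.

Number of 7-faces = 2^(7+1) · C(12,7+1) = 256 · 495 = 126720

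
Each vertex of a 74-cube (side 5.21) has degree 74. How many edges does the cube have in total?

The 74-cube has n·2^(n-1) = 74·2^73 = 74·9444732965739290427392 = 698910239464707491627008 edges.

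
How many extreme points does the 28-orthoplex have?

An n-cross-polytope has 2n vertices; here n = 28, giving 56.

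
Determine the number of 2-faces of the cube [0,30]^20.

Number of 2-faces = C(20,2) · 2^(20-2) = 190 · 262144 = 49807360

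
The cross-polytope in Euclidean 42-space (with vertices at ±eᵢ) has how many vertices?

The 42-dimensional cross-polytope has 2n = 2·42 = 84 vertices.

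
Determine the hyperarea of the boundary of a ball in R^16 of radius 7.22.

|∂B_16(7.22)| ≈ 2.84352e+13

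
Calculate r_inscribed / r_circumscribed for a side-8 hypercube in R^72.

r_in = 8/2 (half the side); r_out = 8√72/2 (half the diagonal). Ratio = 1/√72 ≈ 0.117851.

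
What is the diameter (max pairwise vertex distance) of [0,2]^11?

d = √(2² + 2² + ... + 2²) [11 terms] = √(11·2²) = 2√11 ≈ 6.63325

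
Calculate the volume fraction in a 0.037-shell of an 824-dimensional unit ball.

Shell fraction = 1 - (1-0.037)^824 ≈ 1 - 3.222e-14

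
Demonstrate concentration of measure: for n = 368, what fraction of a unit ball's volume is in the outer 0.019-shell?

1 - (1-0.019)^368 ≈ 0.999141 ≈ 99.91%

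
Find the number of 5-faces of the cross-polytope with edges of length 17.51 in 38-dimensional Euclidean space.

Number of 5-faces = 2^(5+1) · C(38,5+1) = 64 · 2760681 = 176683584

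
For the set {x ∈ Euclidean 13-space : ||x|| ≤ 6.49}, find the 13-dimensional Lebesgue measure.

V_13(6.49) = π^(13/2) · (6.49)^13 / Γ(13/2 + 1) ≈ 3.30006e+10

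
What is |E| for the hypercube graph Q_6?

An n-cube has n·2^(n-1) edges. With n = 6: 6·32 = 192.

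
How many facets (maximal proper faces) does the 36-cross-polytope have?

Number of 35-faces = 2^(35+1) · C(36,35+1) = 68719476736 · 1 = 68719476736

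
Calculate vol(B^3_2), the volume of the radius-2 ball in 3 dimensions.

Volume = π^{3/2}·(2)^3/Γ(5/2) = 32·π/3 ≈ 33.5103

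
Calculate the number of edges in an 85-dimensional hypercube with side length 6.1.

An n-cube has n·2^(n-1) edges. With n = 85: 85·19342813113834066795298816 = 1644139114675895677600399360.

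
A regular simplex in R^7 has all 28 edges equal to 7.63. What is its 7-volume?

V = (7.63^7 / 7!) · √((7+1) / 2^7) ≈ 74.676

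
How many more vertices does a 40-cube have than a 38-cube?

The 40-cube has 2^40 = 1099511627776 vertices. The 38-cube has 2^38 = 274877906944 vertices. Difference: 1099511627776 - 274877906944 = 824633720832.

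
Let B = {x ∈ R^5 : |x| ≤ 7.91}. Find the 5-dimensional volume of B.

V_5(7.91) = π^(5/2) · (7.91)^5 / Γ(5/2 + 1) ≈ 162997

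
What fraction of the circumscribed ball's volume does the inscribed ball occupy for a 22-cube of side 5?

The radii are 5/2 and 5√22/2, so the volume ratio is (1/√22)^22 = 22^{-22/2} ≈ 1.7114e-15.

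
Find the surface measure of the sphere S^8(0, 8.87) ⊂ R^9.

The surface area of an n-ball is 2π^(n/2) r^(n-1) / Γ(n/2). For n=9, r=8.87: 1.13749e+09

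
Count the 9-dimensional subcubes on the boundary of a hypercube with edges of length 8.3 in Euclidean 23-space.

An n-cube has C(n,k)·2^(n-k) k-faces. Here C(23,9)·2^14 = 817190·16384 = 13388840960.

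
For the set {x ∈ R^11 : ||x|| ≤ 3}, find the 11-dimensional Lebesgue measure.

The n-ball volume is π^(n/2)·r^n/Γ(n/2+1). With n=11, r=3: V = 419904·π^5/385 ≈ 333763.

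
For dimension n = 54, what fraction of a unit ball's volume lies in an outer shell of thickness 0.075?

1 - (1-0.075)^54 ≈ 0.985152 ≈ 98.52%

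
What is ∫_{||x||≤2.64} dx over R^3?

V_3(2.64) = π^(3/2) · (2.64)^3 / Γ(3/2 + 1) ≈ 77.0727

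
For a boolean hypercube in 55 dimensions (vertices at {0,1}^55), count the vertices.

The 55-cube has 2^55 = 36028797018963968 vertices.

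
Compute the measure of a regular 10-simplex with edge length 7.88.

For a regular n-simplex with edge a, V = (a^n / n!)·√((n+1)/2^n). With a=7.88, n=10: V ≈ 26.3661.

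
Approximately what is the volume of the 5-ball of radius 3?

V = 648·π^2/5 ≈ 1279.1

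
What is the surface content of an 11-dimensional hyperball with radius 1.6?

The surface area of an n-ball is 2π^(n/2) r^(n-1) / Γ(n/2). For n=11, r=1.6: 2278.75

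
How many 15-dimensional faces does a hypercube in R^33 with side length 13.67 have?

f_15(33-cube) = (33 choose 15) · 2^18 = 271884830638080.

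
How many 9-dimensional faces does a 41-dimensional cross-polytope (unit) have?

Each 9-face is the convex hull of 10 vertices, one chosen as ±e_i from each of 10 distinct axes: 2^10·C(41,10) = 1148005793792.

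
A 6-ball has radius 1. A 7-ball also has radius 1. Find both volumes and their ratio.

V_6(1) ≈ 5.16771. V_7(1) ≈ 4.72477. Ratio V_6/V_7 ≈ 1.094.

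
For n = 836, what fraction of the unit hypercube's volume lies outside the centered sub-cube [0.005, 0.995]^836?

The inner cube has side 1-2·0.005 = 0.99 and volume (0.99)^836 ≈ 0.0002244, so the shell holds 0.999776 of the volume.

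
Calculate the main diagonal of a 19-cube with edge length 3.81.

d = √(3.81² + 3.81² + ... + 3.81²) [19 terms] = √(19·3.81²) = 3.81√19 ≈ 16.6074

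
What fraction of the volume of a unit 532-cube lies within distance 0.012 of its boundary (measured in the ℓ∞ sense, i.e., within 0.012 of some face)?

1 - (1 - 2·0.012)^532 = 1 - 0.976^532 ≈ 0.9999975605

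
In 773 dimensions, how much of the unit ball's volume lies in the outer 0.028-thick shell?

Shell fraction = 1 - (1-0.028)^773 ≈ 1 - 2.924e-10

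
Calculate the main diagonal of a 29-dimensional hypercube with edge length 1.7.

d = √(1.7² + 1.7² + ... + 1.7²) [29 terms] = √(29·1.7²) = 1.7√29 ≈ 9.15478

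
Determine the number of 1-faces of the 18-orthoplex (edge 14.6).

Each 1-face is the convex hull of 2 vertices, one chosen as ±e_i from each of 2 distinct axes: 2^2·C(18,2) = 612.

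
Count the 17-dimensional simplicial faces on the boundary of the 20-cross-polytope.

An n-cross-polytope has 2^(k+1)·C(n,k+1) k-faces. Here 2^18·C(20,18) = 262144·190 = 49807360.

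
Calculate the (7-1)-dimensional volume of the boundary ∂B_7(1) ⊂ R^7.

S = n·V_n(r)/r = 7·V_7(1)/1 (volume-to-surface relation), giving 16·π^3/15 ≈ 33.0734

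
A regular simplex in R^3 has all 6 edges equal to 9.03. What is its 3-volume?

Volume = (√2/12) · 9.03³ = 86.7755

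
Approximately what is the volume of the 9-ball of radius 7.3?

V_9(7.3) = π^(9/2) · (7.3)^9 / Γ(9/2 + 1) ≈ 1.94188e+08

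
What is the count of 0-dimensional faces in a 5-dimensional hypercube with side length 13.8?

An n-cube has C(n,k)·2^(n-k) k-faces. Here C(5,0)·2^5 = 1·32 = 32.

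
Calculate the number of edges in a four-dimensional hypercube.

Each of the 2^4 = 16 vertices has degree 4; total edges = 4·2^4/2 = 32.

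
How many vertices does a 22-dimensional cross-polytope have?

An n-cross-polytope has 2n vertices; here n = 22, giving 44.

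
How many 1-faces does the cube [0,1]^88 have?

An n-cube has n·2^(n-1) edges. With n = 88: 88·154742504910672534362390528 = 13617340432139183023890366464.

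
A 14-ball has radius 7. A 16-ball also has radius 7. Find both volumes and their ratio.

V_14(7) ≈ 4.06435e+11. V_16(7) ≈ 7.82073e+12. Ratio V_14/V_16 ≈ 0.05197.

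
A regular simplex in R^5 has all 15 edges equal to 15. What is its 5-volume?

For a regular n-simplex with edge a, V = (a^n / n!)·√((n+1)/2^n). With a=15, n=5: V ≈ 2740.16.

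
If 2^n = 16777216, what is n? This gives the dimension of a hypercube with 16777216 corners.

The n-cube has 2^n vertices, and 16777216 = 2^24, so n = 24.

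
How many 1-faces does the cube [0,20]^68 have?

An n-cube has n·2^(n-1) edges. With n = 68: 68·147573952589676412928 = 10035028776097996079104.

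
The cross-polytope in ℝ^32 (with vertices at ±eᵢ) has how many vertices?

Number of vertices = 2n = 64.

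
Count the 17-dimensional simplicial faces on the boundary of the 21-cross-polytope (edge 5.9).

An n-cross-polytope has 2^(k+1)·C(n,k+1) k-faces. Here 2^18·C(21,18) = 262144·1330 = 348651520.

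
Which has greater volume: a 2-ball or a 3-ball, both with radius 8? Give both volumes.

V_2(8) ≈ 201.062. V_3(8) ≈ 2144.66. The 3-ball is larger.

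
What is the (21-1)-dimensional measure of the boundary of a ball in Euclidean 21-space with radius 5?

S = n·V_n(r)/r = 21·V_21(5)/5 (volume-to-surface relation), giving 7812500000000000·π^10/26189163 ≈ 2.79362e+13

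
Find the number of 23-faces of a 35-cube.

f_23(35-cube) = (35 choose 23) · 2^12 = 3417914572800.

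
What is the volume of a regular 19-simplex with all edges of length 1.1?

Volume = 1.1^19 · √(20/2^19) / 19! ≈ 3.10525e-19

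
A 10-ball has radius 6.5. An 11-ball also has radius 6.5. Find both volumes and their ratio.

V_10(6.5) ≈ 3.43322e+08. V_11(6.5) ≈ 1.64874e+09. Ratio V_10/V_11 ≈ 0.2082.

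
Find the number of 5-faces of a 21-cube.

f_5(21-cube) = (21 choose 5) · 2^16 = 1333592064.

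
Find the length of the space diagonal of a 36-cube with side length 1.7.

d = √(1.7² + 1.7² + ... + 1.7²) [36 terms] = √(36·1.7²) = 1.7√36 = 10.2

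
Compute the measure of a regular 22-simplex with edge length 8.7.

V = (8.7^22 / 22!) · √((22+1) / 2^22) ≈ 0.000973175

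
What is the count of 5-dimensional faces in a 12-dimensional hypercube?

Number of 5-faces = C(12,5) · 2^(12-5) = 792 · 128 = 101376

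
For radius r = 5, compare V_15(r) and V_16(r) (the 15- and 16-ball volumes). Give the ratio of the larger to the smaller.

V_15(5) ≈ 1.16407e+10, V_16(5) ≈ 3.59086e+10. The 16-ball is larger by a factor of 3.085.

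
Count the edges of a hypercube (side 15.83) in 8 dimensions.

Each of the 2^8 = 256 vertices has degree 8; total edges = 8·2^8/2 = 1024.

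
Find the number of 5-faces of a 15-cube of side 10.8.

Choose 5 of 15 axes to span the face (C(15,5) = 3003 ways), then fix each of the remaining 10 coordinates at one of its two extreme values (2^10 = 1024 ways): 3003·1024 = 3075072.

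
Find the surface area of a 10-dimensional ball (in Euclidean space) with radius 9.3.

The surface area of an n-ball is 2π^(n/2) r^(n-1) / Γ(n/2). For n=10, r=9.3: 1.32713e+10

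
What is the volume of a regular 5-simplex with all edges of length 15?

V_5 = √(6) · 15^5 / (5! · 2^(5/2)) ≈ 2740.16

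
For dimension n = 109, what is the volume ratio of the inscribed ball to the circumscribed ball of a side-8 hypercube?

Volume scales as r^n, and r_in/r_out = 1/√109, giving (1/√109)^109 ≈ 9.12548e-112.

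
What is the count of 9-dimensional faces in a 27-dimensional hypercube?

An n-cube has C(n,k)·2^(n-k) k-faces. Here C(27,9)·2^18 = 4686825·262144 = 1228623052800.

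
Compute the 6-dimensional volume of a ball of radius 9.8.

V_6(9.8) = π^(6/2) · (9.8)^6 / Γ(6/2 + 1) ≈ 4.57778e+06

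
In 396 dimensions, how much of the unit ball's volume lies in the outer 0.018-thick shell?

V(inner)/V(outer) = ((1-0.018)/1)^396 ≈ 0.0007519, so the shell fraction is 0.999248.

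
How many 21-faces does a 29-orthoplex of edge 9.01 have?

An n-cross-polytope has 2^(k+1)·C(n,k+1) k-faces. Here 2^22·C(29,22) = 4194304·1560780 = 6546385797120.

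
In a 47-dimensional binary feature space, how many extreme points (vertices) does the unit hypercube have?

An n-cube has 2^n vertices; for n = 47 that is 2^47 = 140737488355328.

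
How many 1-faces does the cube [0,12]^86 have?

Number of 1-faces = C(86,1)·2^(86-1) = 86·38685626227668133590597632 = 3326963855579459488791396352.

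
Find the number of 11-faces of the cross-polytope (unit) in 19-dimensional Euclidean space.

f_11(19-orthoplex) = 2^12 · (19 choose 12) = 206389248.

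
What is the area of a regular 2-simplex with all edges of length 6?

Area = (√3/4) · 6² = 15.5885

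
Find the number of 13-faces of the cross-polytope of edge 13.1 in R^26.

f_13(26-orthoplex) = 2^14 · (26 choose 14) = 158231756800.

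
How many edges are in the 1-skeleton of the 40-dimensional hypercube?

Number of 1-faces = C(40,1)·2^(40-1) = 40·549755813888 = 21990232555520.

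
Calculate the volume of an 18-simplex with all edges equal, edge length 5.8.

For a regular n-simplex with edge a, V = (a^n / n!)·√((n+1)/2^n). With a=5.8, n=18: V ≈ 7.33618e-05.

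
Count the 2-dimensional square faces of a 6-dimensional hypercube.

f_2(6-cube) = (6 choose 2) · 2^4 = 240.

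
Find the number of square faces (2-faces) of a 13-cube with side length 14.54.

f_2(13-cube) = (13 choose 2) · 2^11 = 159744.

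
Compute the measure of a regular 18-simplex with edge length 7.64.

V_18 = √(19) · 7.64^18 / (18! · 2^(18/2)) ≈ 0.0104579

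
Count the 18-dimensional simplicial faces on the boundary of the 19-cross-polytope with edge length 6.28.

Each 18-face is the convex hull of 19 vertices, one chosen as ±e_i from each of 19 distinct axes: 2^19·C(19,19) = 524288.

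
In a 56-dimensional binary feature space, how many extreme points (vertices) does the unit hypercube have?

The 56-cube has 2^56 = 72057594037927936 vertices.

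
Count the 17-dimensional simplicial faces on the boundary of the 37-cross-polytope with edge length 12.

f_17(37-orthoplex) = 2^18 · (37 choose 18) = 4632774416793600.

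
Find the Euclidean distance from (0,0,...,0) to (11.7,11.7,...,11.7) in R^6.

||(11.7,11.7,...,11.7)|| = √(6)·11.7 ≈ 28.659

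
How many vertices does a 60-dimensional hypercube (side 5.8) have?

The 60-cube has 2^60 = 1152921504606846976 vertices.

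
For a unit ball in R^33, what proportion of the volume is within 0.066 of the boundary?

V(inner)/V(outer) = ((1-0.066)/1)^33 ≈ 0.1051, so the shell fraction is 0.894938.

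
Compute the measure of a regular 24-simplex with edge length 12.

For a regular n-simplex with edge a, V = (a^n / n!)·√((n+1)/2^n). With a=12, n=24: V ≈ 0.156406.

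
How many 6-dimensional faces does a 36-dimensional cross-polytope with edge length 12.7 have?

Number of 6-faces = 2^(6+1) · C(36,6+1) = 128 · 8347680 = 1068503040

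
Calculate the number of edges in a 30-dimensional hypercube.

Number of 1-faces = C(30,1)·2^(30-1) = 30·536870912 = 16106127360.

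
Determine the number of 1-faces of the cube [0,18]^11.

Choose 1 of 11 axes to span the face (C(11,1) = 11 ways), then fix each of the remaining 10 coordinates at one of its two extreme values (2^10 = 1024 ways): 11·1024 = 11264.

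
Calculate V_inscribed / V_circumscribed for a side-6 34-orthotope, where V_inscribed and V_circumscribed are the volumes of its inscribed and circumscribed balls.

V_in/V_out = n^(-n/2) = 34^(-34/2) ≈ 9.22271e-27.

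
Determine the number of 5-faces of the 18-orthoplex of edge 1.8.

Each 5-face is the convex hull of 6 vertices, one chosen as ±e_i from each of 6 distinct axes: 2^6·C(18,6) = 1188096.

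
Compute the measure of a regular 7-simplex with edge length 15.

For a regular n-simplex with edge a, V = (a^n / n!)·√((n+1)/2^n). With a=15, n=7: V ≈ 8475.17.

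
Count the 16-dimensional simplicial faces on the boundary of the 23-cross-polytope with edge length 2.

Each 16-face is the convex hull of 17 vertices, one chosen as ±e_i from each of 17 distinct axes: 2^17·C(23,17) = 13231325184.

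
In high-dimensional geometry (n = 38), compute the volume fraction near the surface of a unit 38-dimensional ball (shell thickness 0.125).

1 - (1-0.125)^38 ≈ 0.993744 ≈ 99.37%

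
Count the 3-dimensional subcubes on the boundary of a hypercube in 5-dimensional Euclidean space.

f_3(5-cube) = (5 choose 3) · 2^2 = 40.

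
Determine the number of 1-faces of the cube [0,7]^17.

An n-cube has C(n,k)·2^(n-k) k-faces. Here C(17,1)·2^16 = 17·65536 = 1114112.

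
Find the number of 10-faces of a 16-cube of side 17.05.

Choose 10 of 16 axes to span the face (C(16,10) = 8008 ways), then fix each of the remaining 6 coordinates at one of its two extreme values (2^6 = 64 ways): 8008·64 = 512512.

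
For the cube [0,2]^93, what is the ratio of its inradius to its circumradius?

Ratio = (s/2)/(s√93/2) = 93^(-1/2) ≈ 0.103695.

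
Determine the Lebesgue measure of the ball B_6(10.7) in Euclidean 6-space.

Volume = π^{6/2}·(10.7)^6/Γ(4) ≈ 7.75534e+06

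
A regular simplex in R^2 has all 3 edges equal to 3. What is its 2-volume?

Area = (√3/4) · 3² = 3.89711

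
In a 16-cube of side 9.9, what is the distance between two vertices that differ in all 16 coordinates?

d = √(9.9² + 9.9² + ... + 9.9²) [16 terms] = √(16·9.9²) = 9.9√16 = 39.6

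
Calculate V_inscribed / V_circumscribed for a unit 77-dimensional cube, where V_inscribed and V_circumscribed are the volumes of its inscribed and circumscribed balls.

V_in / V_out = (r_in/r_out)^77 = (1/√77)^77 = 77^(-77/2) ≈ 2.34481e-73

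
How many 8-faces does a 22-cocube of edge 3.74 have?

Each 8-face is the convex hull of 9 vertices, one chosen as ±e_i from each of 9 distinct axes: 2^9·C(22,9) = 254679040.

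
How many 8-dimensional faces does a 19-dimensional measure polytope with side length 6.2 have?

Number of 8-faces = C(19,8) · 2^(19-8) = 75582 · 2048 = 154791936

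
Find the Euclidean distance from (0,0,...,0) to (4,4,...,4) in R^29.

Diagonal = √29 · 4 ≈ 21.5407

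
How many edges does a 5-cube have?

The 5-cube has n·2^(n-1) = 5·2^4 = 5·16 = 80 edges.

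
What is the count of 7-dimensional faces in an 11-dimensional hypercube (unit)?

f_7(11-cube) = (11 choose 7) · 2^4 = 5280.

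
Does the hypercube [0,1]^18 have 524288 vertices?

False. The 18-cube has 2^18 = 262144 vertices.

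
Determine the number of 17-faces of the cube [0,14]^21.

Choose 17 of 21 axes to span the face (C(21,17) = 5985 ways), then fix each of the remaining 4 coordinates at one of its two extreme values (2^4 = 16 ways): 5985·16 = 95760.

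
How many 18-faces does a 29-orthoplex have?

Number of 18-faces = 2^(18+1) · C(29,18+1) = 524288 · 20030010 = 10501493882880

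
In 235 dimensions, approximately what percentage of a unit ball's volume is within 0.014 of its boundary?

1 - (1-0.014)^235 ≈ 0.963602 ≈ 96.36%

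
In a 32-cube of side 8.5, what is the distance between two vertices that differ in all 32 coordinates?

Diagonal = √32 · 8.5 ≈ 48.0833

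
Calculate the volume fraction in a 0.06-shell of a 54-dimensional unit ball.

1 - (1-0.06)^54 ≈ 0.964608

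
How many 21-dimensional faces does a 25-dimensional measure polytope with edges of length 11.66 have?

An n-cube has C(n,k)·2^(n-k) k-faces. Here C(25,21)·2^4 = 12650·16 = 202400.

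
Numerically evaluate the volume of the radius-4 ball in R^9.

V_9(4) = π^(9/2) · (4)^9 / Γ(9/2 + 1) = 8388608·π^4/945 ≈ 864684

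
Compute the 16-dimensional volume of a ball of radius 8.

The n-ball volume is π^(n/2)·r^n/Γ(n/2+1). With n=16, r=8: V = 2199023255552·π^8/315 ≈ 6.62397e+13.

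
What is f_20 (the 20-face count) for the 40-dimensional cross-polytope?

f_20(40-orthoplex) = 2^21 · (40 choose 21) = 275319165340876800.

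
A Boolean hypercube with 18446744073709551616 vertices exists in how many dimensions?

Since 2^n = 18446744073709551616, we have n = 64.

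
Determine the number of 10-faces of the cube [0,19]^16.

An n-cube has C(n,k)·2^(n-k) k-faces. Here C(16,10)·2^6 = 8008·64 = 512512.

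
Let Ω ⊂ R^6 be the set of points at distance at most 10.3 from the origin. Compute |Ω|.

Volume = π^{6/2}·(10.3)^6/Γ(4) ≈ 6.17052e+06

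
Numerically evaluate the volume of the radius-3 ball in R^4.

Volume = π^{4/2}·(3)^4/Γ(3) = 81·π^2/2 ≈ 399.719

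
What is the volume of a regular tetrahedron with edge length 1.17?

Volume = (√2/12) · 1.17³ = 0.188752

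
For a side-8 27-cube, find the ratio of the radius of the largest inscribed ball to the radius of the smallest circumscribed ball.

Ratio = (s/2)/(s√27/2) = 27^(-1/2) ≈ 0.19245.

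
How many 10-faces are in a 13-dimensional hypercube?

An n-cube has C(n,k)·2^(n-k) k-faces. Here C(13,10)·2^3 = 286·8 = 2288.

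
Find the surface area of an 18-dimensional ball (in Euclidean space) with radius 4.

|∂B_18(4)| = 268435456·π^9/315 ≈ 2.54026e+10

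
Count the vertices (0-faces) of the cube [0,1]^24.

Number of vertices = 2^24 = 16777216.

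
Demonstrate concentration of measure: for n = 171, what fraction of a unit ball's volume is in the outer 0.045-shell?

1 - (1-0.045)^171 ≈ 0.999619 ≈ 99.9619%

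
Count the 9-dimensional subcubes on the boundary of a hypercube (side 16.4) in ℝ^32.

An n-cube has C(n,k)·2^(n-k) k-faces. Here C(32,9)·2^23 = 28048800·8388608 = 235290388070400.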